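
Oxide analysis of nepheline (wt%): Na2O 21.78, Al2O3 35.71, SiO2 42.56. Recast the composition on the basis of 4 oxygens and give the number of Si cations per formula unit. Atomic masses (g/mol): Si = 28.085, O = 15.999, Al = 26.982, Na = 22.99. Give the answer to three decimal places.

21.78 wt% Na2O ÷ 61.979 g/mol = 0.35141 mol, giving 0.70282 Na and 0.35141 O.
35.71 wt% Al2O3 ÷ 101.961 g/mol = 0.35023 mol, giving 0.70046 Al and 1.05069 O.
42.56 wt% SiO2 ÷ 60.083 g/mol = 0.70835 mol, giving 0.70835 Si and 1.41670 O.
Oxygen sums to 2.81880; scaling by 4/2.81880 = 1.41904 puts the formula on 4 O.
Si: 0.70835 × 1.41904 = 1.005 atoms per formula unit.

1.005 Si apfu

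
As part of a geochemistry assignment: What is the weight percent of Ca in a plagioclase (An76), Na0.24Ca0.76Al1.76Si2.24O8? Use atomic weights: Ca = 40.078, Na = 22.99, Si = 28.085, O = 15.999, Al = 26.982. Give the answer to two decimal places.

Formula mass = 0.24·22.99 + 0.76·40.078 + 1.76·26.982 + 2.24·28.085 + 8·15.999 = 274.368 g/mol, of which 30.459 g is Ca.
So Ca makes up 30.459/274.368 = 0.1110 of the mass, i.e. 11.10%.

11.10 wt%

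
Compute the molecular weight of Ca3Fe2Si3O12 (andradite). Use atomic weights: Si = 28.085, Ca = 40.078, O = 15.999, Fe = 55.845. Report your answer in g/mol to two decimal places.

Ca: 3 × 40.078 = 120.2340
Fe: 2 × 55.845 = 111.6900
Si: 3 × 28.085 = 84.2550
O: 12 × 15.999 = 191.9880
Summing the contributions gives the formula mass.

508.17 g/mol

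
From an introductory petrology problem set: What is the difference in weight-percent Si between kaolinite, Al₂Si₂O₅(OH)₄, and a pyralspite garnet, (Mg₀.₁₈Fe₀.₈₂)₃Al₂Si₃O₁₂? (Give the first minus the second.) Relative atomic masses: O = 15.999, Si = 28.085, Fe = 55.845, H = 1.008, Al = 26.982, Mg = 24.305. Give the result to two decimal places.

4.23 percentage points

M(Al₂Si₂O₅(OH)₄) = 258.157 g/mol, so wt% Si = 56.170/258.157 × 100 = 21.76%.
M((Mg₀.₁₈Fe₀.₈₂)₃Al₂Si₃O₁₂) = 480.710 g/mol, so wt% Si = 84.255/480.710 × 100 = 17.53%.
21.76 − 17.53 = 4.23 pp.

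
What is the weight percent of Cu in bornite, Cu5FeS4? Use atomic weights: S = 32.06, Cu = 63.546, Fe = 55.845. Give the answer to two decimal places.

63.32 mass %

Formula mass = 5×63.546 + 1×55.845 + 4×32.06 = 501.815 g/mol, of which 317.730 g is Cu.
So Cu makes up 317.730/501.815 = 0.6332 of the mass, i.e. 63.32%.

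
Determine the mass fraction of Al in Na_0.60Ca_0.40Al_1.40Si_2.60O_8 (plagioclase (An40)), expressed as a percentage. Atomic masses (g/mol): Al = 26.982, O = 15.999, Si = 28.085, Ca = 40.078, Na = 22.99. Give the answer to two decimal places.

Molar mass of Na_0.60Ca_0.40Al_1.40Si_2.60O_8: 0.60×22.99 + 0.40×40.078 + 1.40×26.982 + 2.60×28.085 + 8×15.999 = 268.613 g/mol.
Mass of Al per formula unit: 1.40 × 26.982 = 37.775 g.
Weight fraction Al = 37.775 / 268.613 = 0.1406.

14.06 mass %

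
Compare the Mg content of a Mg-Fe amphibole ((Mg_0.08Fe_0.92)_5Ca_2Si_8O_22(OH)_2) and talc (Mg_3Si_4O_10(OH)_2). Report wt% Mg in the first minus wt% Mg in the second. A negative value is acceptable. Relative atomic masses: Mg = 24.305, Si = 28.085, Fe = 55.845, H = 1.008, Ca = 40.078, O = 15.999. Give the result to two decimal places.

Mg in (Mg_0.08Fe_0.92)_5Ca_2Si_8O_22(OH)_2: molar mass 957.437 g/mol; 0.40×24.305 = 9.722 g → 1.02 wt%.
Mg in Mg_3Si_4O_10(OH)_2: molar mass 379.259 g/mol; 3×24.305 = 72.915 g → 19.23 wt%.
Difference = 1.02 − 19.23 = -18.21 percentage points.

-18.21 percentage points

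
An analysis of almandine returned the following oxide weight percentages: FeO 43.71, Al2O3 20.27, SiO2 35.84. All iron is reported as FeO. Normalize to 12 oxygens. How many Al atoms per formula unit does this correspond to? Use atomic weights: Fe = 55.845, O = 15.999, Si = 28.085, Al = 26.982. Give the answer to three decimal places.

1.990 Al apfu

FeO (M=71.844): mol = 0.60840; Fe = 0.60840, O = 0.60840.
Al2O3 (M=101.961): mol = 0.19880; Al = 0.39760, O = 0.59640.
SiO2 (M=60.083): mol = 0.59651; Si = 0.59651, O = 1.19302.
ΣO = 2.39782; factor = 12/ΣO = 5.00455.
Al apfu = 0.39760 × 5.00455 = 1.990.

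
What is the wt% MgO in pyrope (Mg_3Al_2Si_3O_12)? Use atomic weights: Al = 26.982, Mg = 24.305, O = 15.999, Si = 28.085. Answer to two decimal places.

29.99 wt%

Formula mass = 403.122 g/mol.
3 Mg → 3.0000 mol MgO per formula unit; M(MgO) = 40.304, so MgO mass = 120.912 g.
120.912/403.122 × 100 = 29.99 wt%.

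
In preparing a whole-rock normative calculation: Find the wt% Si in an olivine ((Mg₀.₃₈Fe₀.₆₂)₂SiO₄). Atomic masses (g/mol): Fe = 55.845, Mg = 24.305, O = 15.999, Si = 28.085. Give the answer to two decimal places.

15.62 mass %

M((Mg₀.₃₈Fe₀.₆₂)₂SiO₄) = 179.801 g/mol.
Si contributes 1 × 28.085 = 28.085 g per mole.
28.085/179.801 = 0.1562 → 15.62%.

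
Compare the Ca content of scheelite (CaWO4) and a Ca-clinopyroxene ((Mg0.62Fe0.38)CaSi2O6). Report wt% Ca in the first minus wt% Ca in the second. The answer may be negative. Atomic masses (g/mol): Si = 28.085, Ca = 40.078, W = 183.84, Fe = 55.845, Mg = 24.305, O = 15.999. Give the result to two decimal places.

-3.62 percentage points

First mineral: 40.078 g Ca in 287.914 g formula = 13.92 wt% Ca.
Second mineral: 40.078 g Ca in 228.532 g formula = 17.54 wt% Ca.
13.92% − 17.54% gives a difference of -3.62 percentage points.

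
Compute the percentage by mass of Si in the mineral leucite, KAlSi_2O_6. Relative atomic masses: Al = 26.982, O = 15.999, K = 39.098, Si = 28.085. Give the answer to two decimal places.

25.74 mass %

Molar mass of KAlSi_2O_6: 1×39.098 + 1×26.982 + 2×28.085 + 6×15.999 = 218.244 g/mol.
Mass of Si per formula unit: 2 × 28.085 = 56.170 g.
Weight fraction Si = 56.170 / 218.244 = 0.2574.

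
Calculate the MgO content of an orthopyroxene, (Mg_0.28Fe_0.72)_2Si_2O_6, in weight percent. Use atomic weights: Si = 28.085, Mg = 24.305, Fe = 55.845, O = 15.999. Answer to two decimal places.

9.17 wt%

M((Mg_0.28Fe_0.72)_2Si_2O_6) = 246.192 g/mol; M(MgO) = 40.304 g/mol.
Moles MgO per formula unit = 0.56 Mg ÷ 1 = 0.5600.
MgO fraction = (0.5600 × 40.304) / 246.192 = 22.570/246.192 = 0.0917.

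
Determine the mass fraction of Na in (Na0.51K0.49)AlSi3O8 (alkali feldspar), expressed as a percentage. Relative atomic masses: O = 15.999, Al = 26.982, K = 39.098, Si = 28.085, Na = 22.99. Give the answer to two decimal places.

4.34 mass %

Formula mass = 0.51*22.99 + 0.49*39.098 + 1*26.982 + 3*28.085 + 8*15.999 = 270.112 g/mol, of which 11.725 g is Na.
So Na makes up 11.725/270.112 = 0.0434 of the mass, i.e. 4.34%.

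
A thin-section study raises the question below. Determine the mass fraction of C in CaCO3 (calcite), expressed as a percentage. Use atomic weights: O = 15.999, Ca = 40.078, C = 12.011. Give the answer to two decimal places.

M(CaCO3) = 100.086 g/mol.
C contributes 1 × 12.011 = 12.011 g per mole.
12.011/100.086 = 0.1200 → 12.00%.

12.00 wt%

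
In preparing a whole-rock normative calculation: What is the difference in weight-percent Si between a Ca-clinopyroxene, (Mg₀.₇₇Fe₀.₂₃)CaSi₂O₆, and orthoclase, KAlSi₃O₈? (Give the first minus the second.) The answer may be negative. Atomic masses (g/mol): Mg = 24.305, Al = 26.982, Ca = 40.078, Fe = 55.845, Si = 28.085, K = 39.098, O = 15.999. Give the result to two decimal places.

-5.17 percentage points

M((Mg₀.₇₇Fe₀.₂₃)CaSi₂O₆) = 223.801 g/mol, so wt% Si = 56.170/223.801 × 100 = 25.10%.
M(KAlSi₃O₈) = 278.327 g/mol, so wt% Si = 84.255/278.327 × 100 = 30.27%.
25.10 − 30.27 = -5.17 pp.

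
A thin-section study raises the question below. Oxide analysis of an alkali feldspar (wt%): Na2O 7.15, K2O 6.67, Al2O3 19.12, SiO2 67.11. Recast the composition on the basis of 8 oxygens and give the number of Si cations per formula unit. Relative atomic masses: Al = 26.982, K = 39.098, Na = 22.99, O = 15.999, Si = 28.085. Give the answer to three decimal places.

Na2O (M=61.979): mol = 0.11536; Na = 0.23072, O = 0.11536.
K2O (M=94.195): mol = 0.07081; K = 0.14162, O = 0.07081.
Al2O3 (M=101.961): mol = 0.18752; Al = 0.37504, O = 0.56256.
SiO2 (M=60.083): mol = 1.11695; Si = 1.11695, O = 2.23390.
ΣO = 2.98263; factor = 8/ΣO = 2.68220.
Si apfu = 1.11695 × 2.68220 = 2.996.

2.996 Si apfu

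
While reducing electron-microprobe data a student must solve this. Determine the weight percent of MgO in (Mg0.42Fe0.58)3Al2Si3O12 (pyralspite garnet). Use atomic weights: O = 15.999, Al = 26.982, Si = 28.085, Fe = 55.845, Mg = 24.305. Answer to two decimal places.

Formula mass = 458.002 g/mol.
1.26 Mg → 1.2600 mol MgO per formula unit; M(MgO) = 40.304, so MgO mass = 50.783 g.
50.783/458.002 × 100 = 11.09 wt%.

11.09 wt%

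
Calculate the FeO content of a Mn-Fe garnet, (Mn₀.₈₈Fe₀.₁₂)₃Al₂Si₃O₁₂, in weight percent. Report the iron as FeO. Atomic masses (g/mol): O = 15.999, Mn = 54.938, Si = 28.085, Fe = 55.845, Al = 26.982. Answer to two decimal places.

Molar mass of (Mn₀.₈₈Fe₀.₁₂)₃Al₂Si₃O₁₂ = 2.64·54.938 + 0.36·55.845 + 2·26.982 + 3·28.085 + 12·15.999 = 495.348 g/mol.
Each formula unit contains 0.36 Fe, equivalent to 0.36/1 = 0.3600 mol FeO.
M(FeO) = 1×55.845 + 1×15.999 = 71.844 g/mol.
Mass of FeO per formula unit = 0.3600 × 71.844 = 25.864 g.
FeO wt% = 25.864 / 495.348 × 100 = 5.22%.

5.22 wt%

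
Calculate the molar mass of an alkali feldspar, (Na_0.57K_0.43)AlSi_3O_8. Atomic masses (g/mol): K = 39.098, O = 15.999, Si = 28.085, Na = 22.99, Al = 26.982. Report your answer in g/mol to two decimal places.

Na: 0.57 × 22.99 = 13.1043
K: 0.43 × 39.098 = 16.8121
Al: 1 × 26.982 = 26.9820
Si: 3 × 28.085 = 84.2550
O: 8 × 15.999 = 127.9920
Summing the contributions gives the formula mass.

269.15 g/mol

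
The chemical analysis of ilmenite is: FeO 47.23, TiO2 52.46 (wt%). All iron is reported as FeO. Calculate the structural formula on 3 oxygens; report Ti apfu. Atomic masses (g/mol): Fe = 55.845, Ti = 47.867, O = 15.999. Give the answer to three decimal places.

1.000 Ti apfu

FeO: 47.23/71.844 = 0.65740 mol → 0.65740 mol Fe, 0.65740 mol O.
TiO2: 52.46/79.865 = 0.65686 mol → 0.65686 mol Ti, 1.31372 mol O.
Total oxygen = 1.97112 mol. Normalization factor = 3/1.97112 = 1.52198.
Ti per 3 O = 0.65686 × 1.52198 = 1.000.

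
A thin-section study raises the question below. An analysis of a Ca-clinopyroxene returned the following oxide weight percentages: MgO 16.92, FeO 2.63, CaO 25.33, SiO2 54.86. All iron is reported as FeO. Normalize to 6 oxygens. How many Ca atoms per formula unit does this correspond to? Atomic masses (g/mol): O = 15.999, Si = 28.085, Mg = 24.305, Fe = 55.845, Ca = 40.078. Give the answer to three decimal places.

MgO: 16.92/40.304 = 0.41981 mol → 0.41981 mol Mg, 0.41981 mol O.
FeO: 2.63/71.844 = 0.03661 mol → 0.03661 mol Fe, 0.03661 mol O.
CaO: 25.33/56.077 = 0.45170 mol → 0.45170 mol Ca, 0.45170 mol O.
SiO2: 54.86/60.083 = 0.91307 mol → 0.91307 mol Si, 1.82614 mol O.
Total oxygen = 2.73426 mol. Normalization factor = 6/2.73426 = 2.19438.
Ca per 6 O = 0.45170 × 2.19438 = 0.991.

0.991 Ca apfu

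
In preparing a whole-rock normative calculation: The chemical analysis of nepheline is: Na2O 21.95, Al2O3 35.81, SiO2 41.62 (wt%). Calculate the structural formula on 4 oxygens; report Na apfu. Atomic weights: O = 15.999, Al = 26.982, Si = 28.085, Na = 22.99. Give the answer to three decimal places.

Na2O (M=61.979): mol = 0.35415; Na = 0.70830, O = 0.35415.
Al2O3 (M=101.961): mol = 0.35121; Al = 0.70242, O = 1.05363.
SiO2 (M=60.083): mol = 0.69271; Si = 0.69271, O = 1.38542.
ΣO = 2.79320; factor = 4/ΣO = 1.43205.
Na apfu = 0.70830 × 1.43205 = 1.014.

1.014 Na apfu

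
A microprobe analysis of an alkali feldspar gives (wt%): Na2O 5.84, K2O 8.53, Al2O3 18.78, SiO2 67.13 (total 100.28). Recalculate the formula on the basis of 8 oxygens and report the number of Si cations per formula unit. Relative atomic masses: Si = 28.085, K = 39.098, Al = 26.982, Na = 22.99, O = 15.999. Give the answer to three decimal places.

3.008 Si apfu

Na2O: 5.84/61.979 = 0.09423 mol → 0.18846 mol Na, 0.09423 mol O.
K2O: 8.53/94.195 = 0.09056 mol → 0.18112 mol K, 0.09056 mol O.
Al2O3: 18.78/101.961 = 0.18419 mol → 0.36838 mol Al, 0.55257 mol O.
SiO2: 67.13/60.083 = 1.11729 mol → 1.11729 mol Si, 2.23458 mol O.
Total oxygen = 2.97194 mol. Normalization factor = 8/2.97194 = 2.69184.
Si per 8 O = 1.11729 × 2.69184 = 3.008.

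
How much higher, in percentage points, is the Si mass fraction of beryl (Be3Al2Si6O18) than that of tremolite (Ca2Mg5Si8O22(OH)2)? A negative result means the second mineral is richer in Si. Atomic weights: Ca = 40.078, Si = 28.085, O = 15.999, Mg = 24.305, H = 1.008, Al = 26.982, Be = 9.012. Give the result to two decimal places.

3.69 percentage points

M(Be3Al2Si6O18) = 537.492 g/mol, so wt% Si = 168.510/537.492 × 100 = 31.35%.
M(Ca2Mg5Si8O22(OH)2) = 812.353 g/mol, so wt% Si = 224.680/812.353 × 100 = 27.66%.
31.35 − 27.66 = 3.69 pp.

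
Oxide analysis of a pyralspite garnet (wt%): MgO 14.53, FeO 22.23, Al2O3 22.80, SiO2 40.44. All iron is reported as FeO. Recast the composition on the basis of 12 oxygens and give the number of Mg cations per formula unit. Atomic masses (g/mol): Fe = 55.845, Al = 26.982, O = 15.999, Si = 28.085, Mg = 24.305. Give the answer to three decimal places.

1.610 Mg apfu

14.53 wt% MgO ÷ 40.304 g/mol = 0.36051 mol, giving 0.36051 Mg and 0.36051 O.
22.23 wt% FeO ÷ 71.844 g/mol = 0.30942 mol, giving 0.30942 Fe and 0.30942 O.
22.80 wt% Al2O3 ÷ 101.961 g/mol = 0.22361 mol, giving 0.44722 Al and 0.67083 O.
40.44 wt% SiO2 ÷ 60.083 g/mol = 0.67307 mol, giving 0.67307 Si and 1.34614 O.
Oxygen sums to 2.68690; scaling by 12/2.68690 = 4.46611 puts the formula on 12 O.
Mg: 0.36051 × 4.46611 = 1.610 atoms per formula unit.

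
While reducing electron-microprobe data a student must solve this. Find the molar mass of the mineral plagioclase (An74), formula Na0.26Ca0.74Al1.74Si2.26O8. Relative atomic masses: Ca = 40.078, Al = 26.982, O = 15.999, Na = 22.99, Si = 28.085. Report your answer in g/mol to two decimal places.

274.05 g/mol

M = 0.26·22.99 + 0.74·40.078 + 1.74·26.982 + 2.26·28.085 + 8·15.999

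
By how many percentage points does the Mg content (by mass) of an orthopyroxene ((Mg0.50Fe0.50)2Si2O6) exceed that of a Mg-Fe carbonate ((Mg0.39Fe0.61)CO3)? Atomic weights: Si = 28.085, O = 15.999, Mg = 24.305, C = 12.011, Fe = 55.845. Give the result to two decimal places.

1.31 percentage points

M((Mg0.50Fe0.50)2Si2O6) = 232.314 g/mol, so wt% Mg = 24.305/232.314 × 100 = 10.46%.
M((Mg0.39Fe0.61)CO3) = 103.552 g/mol, so wt% Mg = 9.479/103.552 × 100 = 9.15%.
10.46 − 9.15 = 1.31 pp.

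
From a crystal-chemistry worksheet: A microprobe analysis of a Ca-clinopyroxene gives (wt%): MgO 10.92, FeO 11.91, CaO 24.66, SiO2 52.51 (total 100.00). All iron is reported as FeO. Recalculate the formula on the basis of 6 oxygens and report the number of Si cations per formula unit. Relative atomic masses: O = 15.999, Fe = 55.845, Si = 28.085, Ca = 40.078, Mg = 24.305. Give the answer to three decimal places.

10.92 wt% MgO ÷ 40.304 g/mol = 0.27094 mol, giving 0.27094 Mg and 0.27094 O.
11.91 wt% FeO ÷ 71.844 g/mol = 0.16578 mol, giving 0.16578 Fe and 0.16578 O.
24.66 wt% CaO ÷ 56.077 g/mol = 0.43975 mol, giving 0.43975 Ca and 0.43975 O.
52.51 wt% SiO2 ÷ 60.083 g/mol = 0.87396 mol, giving 0.87396 Si and 1.74792 O.
Oxygen sums to 2.62439; scaling by 6/2.62439 = 2.28625 puts the formula on 6 O.
Si: 0.87396 × 2.28625 = 1.998 atoms per formula unit.

1.998 Si apfu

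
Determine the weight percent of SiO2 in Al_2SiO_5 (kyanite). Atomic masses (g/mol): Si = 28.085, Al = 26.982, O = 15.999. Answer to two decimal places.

37.08 wt%

Formula mass = 162.044 g/mol.
1 Si → 1.0000 mol SiO2 per formula unit; M(SiO2) = 60.083, so SiO2 mass = 60.083 g.
60.083/162.044 × 100 = 37.08 wt%.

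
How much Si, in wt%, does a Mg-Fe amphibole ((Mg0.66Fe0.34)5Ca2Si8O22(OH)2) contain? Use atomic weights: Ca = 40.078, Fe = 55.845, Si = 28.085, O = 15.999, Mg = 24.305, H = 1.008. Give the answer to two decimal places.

25.95 wt%

Molar mass of (Mg0.66Fe0.34)5Ca2Si8O22(OH)2: 3.30*24.305 + 1.70*55.845 + 2*40.078 + 8*28.085 + 24*15.999 + 2*1.008 = 865.971 g/mol.
Mass of Si per formula unit: 8 × 28.085 = 224.680 g.
Weight fraction Si = 224.680 / 865.971 = 0.2595.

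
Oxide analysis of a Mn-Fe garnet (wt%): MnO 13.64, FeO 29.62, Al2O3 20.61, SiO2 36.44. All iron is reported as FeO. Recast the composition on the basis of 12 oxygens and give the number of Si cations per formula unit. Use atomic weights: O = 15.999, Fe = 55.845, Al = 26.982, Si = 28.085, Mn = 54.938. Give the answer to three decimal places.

13.64 wt% MnO ÷ 70.937 g/mol = 0.19228 mol, giving 0.19228 Mn and 0.19228 O.
29.62 wt% FeO ÷ 71.844 g/mol = 0.41228 mol, giving 0.41228 Fe and 0.41228 O.
20.61 wt% Al2O3 ÷ 101.961 g/mol = 0.20214 mol, giving 0.40428 Al and 0.60642 O.
36.44 wt% SiO2 ÷ 60.083 g/mol = 0.60649 mol, giving 0.60649 Si and 1.21298 O.
Oxygen sums to 2.42396; scaling by 12/2.42396 = 4.95058 puts the formula on 12 O.
Si: 0.60649 × 4.95058 = 3.002 atoms per formula unit.

3.002 Si apfu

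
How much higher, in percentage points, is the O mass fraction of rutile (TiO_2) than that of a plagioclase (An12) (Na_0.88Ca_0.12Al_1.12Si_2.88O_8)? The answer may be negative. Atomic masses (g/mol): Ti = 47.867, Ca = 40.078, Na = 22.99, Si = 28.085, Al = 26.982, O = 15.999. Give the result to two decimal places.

O in TiO_2: molar mass 79.865 g/mol; 2×15.999 = 31.998 g → 40.07 wt%.
O in Na_0.88Ca_0.12Al_1.12Si_2.88O_8: molar mass 264.137 g/mol; 8×15.999 = 127.992 g → 48.46 wt%.
Difference = 40.07 − 48.46 = -8.39 percentage points.

-8.39 percentage points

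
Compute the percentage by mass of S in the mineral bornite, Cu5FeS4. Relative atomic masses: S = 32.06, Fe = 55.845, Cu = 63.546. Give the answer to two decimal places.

Molar mass of Cu5FeS4: 5·63.546 + 1·55.845 + 4·32.06 = 501.815 g/mol.
Mass of S per formula unit: 4 × 32.06 = 128.240 g.
Weight fraction S = 128.240 / 501.815 = 0.2556.

25.56 mass %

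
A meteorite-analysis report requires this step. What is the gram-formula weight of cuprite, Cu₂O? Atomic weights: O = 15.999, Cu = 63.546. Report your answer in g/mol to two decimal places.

143.09 g/mol

M = 2(63.546) + 1(15.999)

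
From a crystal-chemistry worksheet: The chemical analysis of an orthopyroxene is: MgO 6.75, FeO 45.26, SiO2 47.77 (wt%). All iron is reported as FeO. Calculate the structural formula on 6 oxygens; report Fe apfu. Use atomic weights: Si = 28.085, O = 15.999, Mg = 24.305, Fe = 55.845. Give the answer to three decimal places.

1.583 Fe apfu

MgO (M=40.304): mol = 0.16748; Mg = 0.16748, O = 0.16748.
FeO (M=71.844): mol = 0.62998; Fe = 0.62998, O = 0.62998.
SiO2 (M=60.083): mol = 0.79507; Si = 0.79507, O = 1.59014.
ΣO = 2.38760; factor = 6/ΣO = 2.51298.
Fe apfu = 0.62998 × 2.51298 = 1.583.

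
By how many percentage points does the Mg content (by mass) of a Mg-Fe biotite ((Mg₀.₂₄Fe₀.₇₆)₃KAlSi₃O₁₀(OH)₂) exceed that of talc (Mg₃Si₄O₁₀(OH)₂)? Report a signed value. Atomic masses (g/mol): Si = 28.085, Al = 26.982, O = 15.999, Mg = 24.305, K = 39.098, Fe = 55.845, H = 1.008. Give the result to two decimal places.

-15.65 percentage points

Mg in (Mg₀.₂₄Fe₀.₇₆)₃KAlSi₃O₁₀(OH)₂: molar mass 489.165 g/mol; 0.72×24.305 = 17.500 g → 3.58 wt%.
Mg in Mg₃Si₄O₁₀(OH)₂: molar mass 379.259 g/mol; 3×24.305 = 72.915 g → 19.23 wt%.
Difference = 3.58 − 19.23 = -15.65 percentage points.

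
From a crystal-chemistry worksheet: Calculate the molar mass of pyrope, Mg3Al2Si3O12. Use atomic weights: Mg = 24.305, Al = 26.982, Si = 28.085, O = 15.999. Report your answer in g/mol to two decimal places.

403.12 g/mol

Mg: 3 × 24.305 = 72.9150
Al: 2 × 26.982 = 53.9640
Si: 3 × 28.085 = 84.2550
O: 12 × 15.999 = 191.9880
Summing the contributions gives the formula mass.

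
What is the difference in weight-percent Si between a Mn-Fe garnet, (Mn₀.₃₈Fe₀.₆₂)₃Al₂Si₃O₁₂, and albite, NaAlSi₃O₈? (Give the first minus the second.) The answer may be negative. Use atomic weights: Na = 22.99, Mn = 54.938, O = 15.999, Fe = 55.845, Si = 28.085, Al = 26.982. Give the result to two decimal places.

M((Mn₀.₃₈Fe₀.₆₂)₃Al₂Si₃O₁₂) = 496.708 g/mol, so wt% Si = 84.255/496.708 × 100 = 16.96%.
M(NaAlSi₃O₈) = 262.219 g/mol, so wt% Si = 84.255/262.219 × 100 = 32.13%.
16.96 − 32.13 = -15.17 pp.

-15.17 percentage points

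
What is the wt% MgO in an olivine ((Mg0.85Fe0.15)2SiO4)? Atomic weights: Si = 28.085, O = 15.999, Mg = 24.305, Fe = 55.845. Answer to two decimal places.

Formula mass = 150.153 g/mol.
1.70 Mg → 1.7000 mol MgO per formula unit; M(MgO) = 40.304, so MgO mass = 68.517 g.
68.517/150.153 × 100 = 45.63 wt%.

45.63 wt%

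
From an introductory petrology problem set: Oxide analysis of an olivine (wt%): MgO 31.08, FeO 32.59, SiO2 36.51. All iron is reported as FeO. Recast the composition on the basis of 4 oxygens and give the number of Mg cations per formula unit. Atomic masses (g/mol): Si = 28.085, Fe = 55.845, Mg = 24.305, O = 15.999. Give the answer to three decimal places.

31.08 wt% MgO ÷ 40.304 g/mol = 0.77114 mol, giving 0.77114 Mg and 0.77114 O.
32.59 wt% FeO ÷ 71.844 g/mol = 0.45362 mol, giving 0.45362 Fe and 0.45362 O.
36.51 wt% SiO2 ÷ 60.083 g/mol = 0.60766 mol, giving 0.60766 Si and 1.21532 O.
Oxygen sums to 2.44008; scaling by 4/2.44008 = 1.63929 puts the formula on 4 O.
Mg: 0.77114 × 1.63929 = 1.264 atoms per formula unit.

1.264 Mg apfu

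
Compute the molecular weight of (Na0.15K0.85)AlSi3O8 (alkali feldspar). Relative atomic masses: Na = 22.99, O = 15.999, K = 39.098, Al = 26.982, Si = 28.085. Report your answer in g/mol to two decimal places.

M = 0.15·22.99 + 0.85·39.098 + 1·26.982 + 3·28.085 + 8·15.999

275.91 g/mol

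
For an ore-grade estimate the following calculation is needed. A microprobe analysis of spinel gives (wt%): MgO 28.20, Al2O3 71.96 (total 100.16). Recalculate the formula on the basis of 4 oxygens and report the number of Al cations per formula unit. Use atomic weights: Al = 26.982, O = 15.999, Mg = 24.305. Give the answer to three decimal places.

MgO (M=40.304): mol = 0.69968; Mg = 0.69968, O = 0.69968.
Al2O3 (M=101.961): mol = 0.70576; Al = 1.41152, O = 2.11728.
ΣO = 2.81696; factor = 4/ΣO = 1.41997.
Al apfu = 1.41152 × 1.41997 = 2.004.

2.004 Al apfu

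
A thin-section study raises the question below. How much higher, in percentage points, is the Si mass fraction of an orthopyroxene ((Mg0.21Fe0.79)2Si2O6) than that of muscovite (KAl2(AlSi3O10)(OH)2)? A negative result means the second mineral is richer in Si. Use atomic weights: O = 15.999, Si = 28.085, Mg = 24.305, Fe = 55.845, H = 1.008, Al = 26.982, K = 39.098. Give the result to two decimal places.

1.26 percentage points

M((Mg0.21Fe0.79)2Si2O6) = 250.607 g/mol, so wt% Si = 56.170/250.607 × 100 = 22.41%.
M(KAl2(AlSi3O10)(OH)2) = 398.303 g/mol, so wt% Si = 84.255/398.303 × 100 = 21.15%.
22.41 − 21.15 = 1.26 pp.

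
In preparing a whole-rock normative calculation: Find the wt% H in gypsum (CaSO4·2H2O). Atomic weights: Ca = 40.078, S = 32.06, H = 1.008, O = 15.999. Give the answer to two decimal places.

2.34 weight percent

Molar mass of CaSO4·2H2O: 1*40.078 + 1*32.06 + 6*15.999 + 4*1.008 = 172.164 g/mol.
Mass of H per formula unit: 4 × 1.008 = 4.032 g.
Weight fraction H = 4.032 / 172.164 = 0.0234.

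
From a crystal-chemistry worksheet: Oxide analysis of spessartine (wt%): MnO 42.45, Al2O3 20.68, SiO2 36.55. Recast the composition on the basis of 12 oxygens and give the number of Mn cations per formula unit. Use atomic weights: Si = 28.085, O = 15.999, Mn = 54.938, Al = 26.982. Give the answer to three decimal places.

42.45 wt% MnO ÷ 70.937 g/mol = 0.59842 mol, giving 0.59842 Mn and 0.59842 O.
20.68 wt% Al2O3 ÷ 101.961 g/mol = 0.20282 mol, giving 0.40564 Al and 0.60846 O.
36.55 wt% SiO2 ÷ 60.083 g/mol = 0.60833 mol, giving 0.60833 Si and 1.21666 O.
Oxygen sums to 2.42354; scaling by 12/2.42354 = 4.95143 puts the formula on 12 O.
Mn: 0.59842 × 4.95143 = 2.963 atoms per formula unit.

2.963 Mn apfu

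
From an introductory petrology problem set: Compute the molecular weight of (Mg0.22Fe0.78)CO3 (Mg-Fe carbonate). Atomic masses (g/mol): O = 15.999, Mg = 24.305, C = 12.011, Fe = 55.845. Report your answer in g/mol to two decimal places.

M = 0.22*24.305 + 0.78*55.845 + 1*12.011 + 3*15.999

108.91 g/mol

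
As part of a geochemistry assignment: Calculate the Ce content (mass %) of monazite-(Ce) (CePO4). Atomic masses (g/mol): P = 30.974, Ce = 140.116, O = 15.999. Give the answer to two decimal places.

59.60 mass %

Formula mass = 1×140.116 + 1×30.974 + 4×15.999 = 235.086 g/mol, of which 140.116 g is Ce.
So Ce makes up 140.116/235.086 = 0.5960 of the mass, i.e. 59.60%.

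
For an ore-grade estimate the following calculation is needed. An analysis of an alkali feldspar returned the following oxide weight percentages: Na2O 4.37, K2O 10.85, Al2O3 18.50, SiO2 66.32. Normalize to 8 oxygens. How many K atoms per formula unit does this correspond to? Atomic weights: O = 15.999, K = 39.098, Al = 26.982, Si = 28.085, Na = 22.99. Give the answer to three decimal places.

0.627 K apfu

4.37 wt% Na2O ÷ 61.979 g/mol = 0.07051 mol, giving 0.14102 Na and 0.07051 O.
10.85 wt% K2O ÷ 94.195 g/mol = 0.11519 mol, giving 0.23038 K and 0.11519 O.
18.50 wt% Al2O3 ÷ 101.961 g/mol = 0.18144 mol, giving 0.36288 Al and 0.54432 O.
66.32 wt% SiO2 ÷ 60.083 g/mol = 1.10381 mol, giving 1.10381 Si and 2.20762 O.
Oxygen sums to 2.93764; scaling by 8/2.93764 = 2.72327 puts the formula on 8 O.
K: 0.23038 × 2.72327 = 0.627 atoms per formula unit.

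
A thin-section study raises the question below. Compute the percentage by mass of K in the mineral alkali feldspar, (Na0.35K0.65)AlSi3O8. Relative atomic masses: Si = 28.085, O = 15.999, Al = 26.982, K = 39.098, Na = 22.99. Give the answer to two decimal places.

9.32 wt%

Formula mass = 0.35*22.99 + 0.65*39.098 + 1*26.982 + 3*28.085 + 8*15.999 = 272.689 g/mol, of which 25.414 g is K.
So K makes up 25.414/272.689 = 0.0932 of the mass, i.e. 9.32%.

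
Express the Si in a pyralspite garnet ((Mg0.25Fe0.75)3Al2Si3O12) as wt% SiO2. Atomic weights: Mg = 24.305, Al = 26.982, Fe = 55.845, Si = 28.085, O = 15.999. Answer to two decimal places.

38.02 wt%

M((Mg0.25Fe0.75)3Al2Si3O12) = 474.087 g/mol; M(SiO2) = 60.083 g/mol.
Moles SiO2 per formula unit = 3 Si ÷ 1 = 3.0000.
SiO2 fraction = (3.0000 × 60.083) / 474.087 = 180.249/474.087 = 0.3802.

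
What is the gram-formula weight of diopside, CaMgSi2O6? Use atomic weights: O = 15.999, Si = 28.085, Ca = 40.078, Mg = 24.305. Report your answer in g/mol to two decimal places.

216.55 g/mol

Ca: 1 × 40.078 = 40.0780
Mg: 1 × 24.305 = 24.3050
Si: 2 × 28.085 = 56.1700
O: 6 × 15.999 = 95.9940
Summing the contributions gives the formula mass.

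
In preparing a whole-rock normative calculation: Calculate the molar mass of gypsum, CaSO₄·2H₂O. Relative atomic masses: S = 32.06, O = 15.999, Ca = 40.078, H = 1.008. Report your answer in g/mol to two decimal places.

Ca: 1 × 40.078 = 40.0780
S: 1 × 32.06 = 32.0600
O: 6 × 15.999 = 95.9940
H: 4 × 1.008 = 4.0320
Summing the contributions gives the formula mass.

172.16 g/mol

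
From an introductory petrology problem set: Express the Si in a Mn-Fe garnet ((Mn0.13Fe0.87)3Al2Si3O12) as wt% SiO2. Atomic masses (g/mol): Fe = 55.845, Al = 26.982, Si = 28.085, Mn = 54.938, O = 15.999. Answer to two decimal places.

36.24 wt%

Formula mass = 497.388 g/mol.
3 Si → 3.0000 mol SiO2 per formula unit; M(SiO2) = 60.083, so SiO2 mass = 180.249 g.
180.249/497.388 × 100 = 36.24 wt%.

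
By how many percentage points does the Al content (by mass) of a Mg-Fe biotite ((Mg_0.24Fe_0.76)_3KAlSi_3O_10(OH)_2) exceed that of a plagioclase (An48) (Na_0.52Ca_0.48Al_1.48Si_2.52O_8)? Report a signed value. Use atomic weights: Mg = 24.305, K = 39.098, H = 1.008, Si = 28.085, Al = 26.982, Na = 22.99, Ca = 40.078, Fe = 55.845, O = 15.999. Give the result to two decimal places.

-9.28 percentage points

Al in (Mg_0.24Fe_0.76)_3KAlSi_3O_10(OH)_2: molar mass 489.165 g/mol; 1×26.982 = 26.982 g → 5.52 wt%.
Al in Na_0.52Ca_0.48Al_1.48Si_2.52O_8: molar mass 269.892 g/mol; 1.48×26.982 = 39.933 g → 14.80 wt%.
Difference = 5.52 − 14.80 = -9.28 percentage points.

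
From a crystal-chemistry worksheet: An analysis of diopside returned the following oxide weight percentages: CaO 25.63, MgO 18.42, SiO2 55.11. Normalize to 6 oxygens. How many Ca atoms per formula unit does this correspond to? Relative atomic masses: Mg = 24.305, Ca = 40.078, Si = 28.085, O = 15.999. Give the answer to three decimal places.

CaO: 25.63/56.077 = 0.45705 mol → 0.45705 mol Ca, 0.45705 mol O.
MgO: 18.42/40.304 = 0.45703 mol → 0.45703 mol Mg, 0.45703 mol O.
SiO2: 55.11/60.083 = 0.91723 mol → 0.91723 mol Si, 1.83446 mol O.
Total oxygen = 2.74854 mol. Normalization factor = 6/2.74854 = 2.18298.
Ca per 6 O = 0.45705 × 2.18298 = 0.998.

0.998 Ca apfu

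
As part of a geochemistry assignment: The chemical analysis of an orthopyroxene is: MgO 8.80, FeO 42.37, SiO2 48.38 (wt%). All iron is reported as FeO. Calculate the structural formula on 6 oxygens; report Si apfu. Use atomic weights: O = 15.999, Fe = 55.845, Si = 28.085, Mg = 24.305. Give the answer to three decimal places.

1.998 Si apfu

MgO (M=40.304): mol = 0.21834; Mg = 0.21834, O = 0.21834.
FeO (M=71.844): mol = 0.58975; Fe = 0.58975, O = 0.58975.
SiO2 (M=60.083): mol = 0.80522; Si = 0.80522, O = 1.61044.
ΣO = 2.41853; factor = 6/ΣO = 2.48085.
Si apfu = 0.80522 × 2.48085 = 1.998.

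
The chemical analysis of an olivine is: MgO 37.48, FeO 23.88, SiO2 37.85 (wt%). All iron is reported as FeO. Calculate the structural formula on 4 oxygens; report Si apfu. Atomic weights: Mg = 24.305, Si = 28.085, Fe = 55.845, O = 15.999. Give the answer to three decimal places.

37.48 wt% MgO ÷ 40.304 g/mol = 0.92993 mol, giving 0.92993 Mg and 0.92993 O.
23.88 wt% FeO ÷ 71.844 g/mol = 0.33239 mol, giving 0.33239 Fe and 0.33239 O.
37.85 wt% SiO2 ÷ 60.083 g/mol = 0.62996 mol, giving 0.62996 Si and 1.25992 O.
Oxygen sums to 2.52224; scaling by 4/2.52224 = 1.58589 puts the formula on 4 O.
Si: 0.62996 × 1.58589 = 0.999 atoms per formula unit.

0.999 Si apfu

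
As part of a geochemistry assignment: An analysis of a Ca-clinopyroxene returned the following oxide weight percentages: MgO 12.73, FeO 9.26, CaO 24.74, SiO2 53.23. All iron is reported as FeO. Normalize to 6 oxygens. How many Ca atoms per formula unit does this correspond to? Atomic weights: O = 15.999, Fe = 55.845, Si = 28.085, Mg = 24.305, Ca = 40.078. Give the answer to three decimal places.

12.73 wt% MgO ÷ 40.304 g/mol = 0.31585 mol, giving 0.31585 Mg and 0.31585 O.
9.26 wt% FeO ÷ 71.844 g/mol = 0.12889 mol, giving 0.12889 Fe and 0.12889 O.
24.74 wt% CaO ÷ 56.077 g/mol = 0.44118 mol, giving 0.44118 Ca and 0.44118 O.
53.23 wt% SiO2 ÷ 60.083 g/mol = 0.88594 mol, giving 0.88594 Si and 1.77188 O.
Oxygen sums to 2.65780; scaling by 6/2.65780 = 2.25751 puts the formula on 6 O.
Ca: 0.44118 × 2.25751 = 0.996 atoms per formula unit.

0.996 Ca apfu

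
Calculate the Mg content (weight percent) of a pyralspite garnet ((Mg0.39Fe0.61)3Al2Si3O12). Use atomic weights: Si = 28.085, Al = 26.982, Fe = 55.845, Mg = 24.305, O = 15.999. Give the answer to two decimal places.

6.17 weight percent

Molar mass of (Mg0.39Fe0.61)3Al2Si3O12: 1.17*24.305 + 1.83*55.845 + 2*26.982 + 3*28.085 + 12*15.999 = 460.840 g/mol.
Mass of Mg per formula unit: 1.17 × 24.305 = 28.437 g.
Weight fraction Mg = 28.437 / 460.840 = 0.0617.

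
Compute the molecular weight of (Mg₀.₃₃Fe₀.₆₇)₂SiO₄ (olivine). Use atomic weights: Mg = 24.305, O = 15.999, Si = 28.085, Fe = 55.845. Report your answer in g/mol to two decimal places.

Mg: 0.66 × 24.305 = 16.0413
Fe: 1.34 × 55.845 = 74.8323
Si: 1 × 28.085 = 28.0850
O: 4 × 15.999 = 63.9960
Summing the contributions gives the formula mass.

182.95 g/mol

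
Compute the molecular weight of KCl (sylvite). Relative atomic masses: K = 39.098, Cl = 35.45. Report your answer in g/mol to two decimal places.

The formula mass is the sum 1(39.098) + 1(35.45).

74.55 g/mol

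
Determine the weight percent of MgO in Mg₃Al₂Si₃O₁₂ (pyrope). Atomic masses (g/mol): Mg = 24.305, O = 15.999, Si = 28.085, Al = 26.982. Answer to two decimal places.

29.99 wt%

M(Mg₃Al₂Si₃O₁₂) = 403.122 g/mol; M(MgO) = 40.304 g/mol.
Moles MgO per formula unit = 3 Mg ÷ 1 = 3.0000.
MgO fraction = (3.0000 × 40.304) / 403.122 = 120.912/403.122 = 0.2999.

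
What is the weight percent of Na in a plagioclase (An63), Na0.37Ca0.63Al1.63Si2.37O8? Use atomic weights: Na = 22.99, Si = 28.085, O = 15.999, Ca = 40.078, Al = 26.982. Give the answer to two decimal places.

M(Na0.37Ca0.63Al1.63Si2.37O8) = 272.290 g/mol.
Na contributes 0.37 × 22.99 = 8.506 g per mole.
8.506/272.290 = 0.0312 → 3.12%.

3.12 weight percent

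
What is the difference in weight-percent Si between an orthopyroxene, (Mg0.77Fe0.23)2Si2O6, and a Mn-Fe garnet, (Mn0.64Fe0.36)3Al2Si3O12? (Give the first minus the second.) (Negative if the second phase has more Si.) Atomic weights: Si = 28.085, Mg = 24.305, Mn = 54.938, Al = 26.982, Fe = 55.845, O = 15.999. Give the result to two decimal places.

9.10 percentage points

First mineral: 56.170 g Si in 215.282 g formula = 26.09 wt% Si.
Second mineral: 84.255 g Si in 496.001 g formula = 16.99 wt% Si.
26.09% − 16.99% gives a difference of 9.10 percentage points.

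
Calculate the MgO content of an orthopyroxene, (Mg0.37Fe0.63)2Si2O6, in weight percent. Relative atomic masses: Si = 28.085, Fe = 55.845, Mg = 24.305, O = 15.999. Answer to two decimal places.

M((Mg0.37Fe0.63)2Si2O6) = 240.514 g/mol; M(MgO) = 40.304 g/mol.
Moles MgO per formula unit = 0.74 Mg ÷ 1 = 0.7400.
MgO fraction = (0.7400 × 40.304) / 240.514 = 29.825/240.514 = 0.1240.

12.40 wt%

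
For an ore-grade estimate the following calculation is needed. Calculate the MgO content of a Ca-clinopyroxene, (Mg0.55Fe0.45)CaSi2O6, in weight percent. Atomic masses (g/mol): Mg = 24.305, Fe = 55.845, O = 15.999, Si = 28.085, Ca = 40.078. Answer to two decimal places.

M((Mg0.55Fe0.45)CaSi2O6) = 230.740 g/mol; M(MgO) = 40.304 g/mol.
Moles MgO per formula unit = 0.55 Mg ÷ 1 = 0.5500.
MgO fraction = (0.5500 × 40.304) / 230.740 = 22.167/230.740 = 0.0961.

9.61 wt%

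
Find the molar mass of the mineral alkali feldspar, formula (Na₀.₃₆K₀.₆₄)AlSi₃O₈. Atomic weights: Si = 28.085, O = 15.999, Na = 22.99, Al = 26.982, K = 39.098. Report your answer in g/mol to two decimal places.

272.53 g/mol

Na: 0.36 × 22.99 = 8.2764
K: 0.64 × 39.098 = 25.0227
Al: 1 × 26.982 = 26.9820
Si: 3 × 28.085 = 84.2550
O: 8 × 15.999 = 127.9920
Summing the contributions gives the formula mass.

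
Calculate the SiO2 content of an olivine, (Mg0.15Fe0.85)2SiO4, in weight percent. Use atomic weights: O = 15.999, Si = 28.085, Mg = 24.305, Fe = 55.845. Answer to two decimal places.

30.92 wt%

Molar mass of (Mg0.15Fe0.85)2SiO4 = 0.30×24.305 + 1.70×55.845 + 1×28.085 + 4×15.999 = 194.309 g/mol.
Each formula unit contains 1 Si, equivalent to 1/1 = 1.0000 mol SiO2.
M(SiO2) = 1×28.085 + 2×15.999 = 60.083 g/mol.
Mass of SiO2 per formula unit = 1.0000 × 60.083 = 60.083 g.
SiO2 wt% = 60.083 / 194.309 × 100 = 30.92%.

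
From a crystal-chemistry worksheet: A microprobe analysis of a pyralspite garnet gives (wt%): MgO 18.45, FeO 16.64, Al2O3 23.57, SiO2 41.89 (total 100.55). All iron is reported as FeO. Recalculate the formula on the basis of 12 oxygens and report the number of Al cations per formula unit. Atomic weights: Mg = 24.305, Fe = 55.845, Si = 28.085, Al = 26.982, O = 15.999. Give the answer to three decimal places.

MgO (M=40.304): mol = 0.45777; Mg = 0.45777, O = 0.45777.
FeO (M=71.844): mol = 0.23161; Fe = 0.23161, O = 0.23161.
Al2O3 (M=101.961): mol = 0.23117; Al = 0.46234, O = 0.69351.
SiO2 (M=60.083): mol = 0.69720; Si = 0.69720, O = 1.39440.
ΣO = 2.77729; factor = 12/ΣO = 4.32076.
Al apfu = 0.46234 × 4.32076 = 1.998.

1.998 Al apfu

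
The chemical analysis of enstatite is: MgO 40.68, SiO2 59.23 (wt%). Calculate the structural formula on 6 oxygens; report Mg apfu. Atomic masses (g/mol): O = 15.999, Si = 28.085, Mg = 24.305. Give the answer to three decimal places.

2.032 Mg apfu

40.68 wt% MgO ÷ 40.304 g/mol = 1.00933 mol, giving 1.00933 Mg and 1.00933 O.
59.23 wt% SiO2 ÷ 60.083 g/mol = 0.98580 mol, giving 0.98580 Si and 1.97160 O.
Oxygen sums to 2.98093; scaling by 6/2.98093 = 2.01279 puts the formula on 6 O.
Mg: 1.00933 × 2.01279 = 2.032 atoms per formula unit.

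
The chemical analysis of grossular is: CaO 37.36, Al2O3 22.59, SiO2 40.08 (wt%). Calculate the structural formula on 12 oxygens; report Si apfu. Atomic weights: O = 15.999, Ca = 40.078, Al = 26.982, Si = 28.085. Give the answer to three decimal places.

3.004 Si apfu

CaO: 37.36/56.077 = 0.66623 mol → 0.66623 mol Ca, 0.66623 mol O.
Al2O3: 22.59/101.961 = 0.22156 mol → 0.44312 mol Al, 0.66468 mol O.
SiO2: 40.08/60.083 = 0.66708 mol → 0.66708 mol Si, 1.33416 mol O.
Total oxygen = 2.66507 mol. Normalization factor = 12/2.66507 = 4.50270.
Si per 12 O = 0.66708 × 4.50270 = 3.004.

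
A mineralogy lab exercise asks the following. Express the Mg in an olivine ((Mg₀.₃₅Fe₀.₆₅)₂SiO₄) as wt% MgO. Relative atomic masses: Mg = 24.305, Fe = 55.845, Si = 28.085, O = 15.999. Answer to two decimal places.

Molar mass of (Mg₀.₃₅Fe₀.₆₅)₂SiO₄ = 0.70×24.305 + 1.30×55.845 + 1×28.085 + 4×15.999 = 181.693 g/mol.
Each formula unit contains 0.70 Mg, equivalent to 0.70/1 = 0.7000 mol MgO.
M(MgO) = 1×24.305 + 1×15.999 = 40.304 g/mol.
Mass of MgO per formula unit = 0.7000 × 40.304 = 28.213 g.
MgO wt% = 28.213 / 181.693 × 100 = 15.53%.

15.53 wt%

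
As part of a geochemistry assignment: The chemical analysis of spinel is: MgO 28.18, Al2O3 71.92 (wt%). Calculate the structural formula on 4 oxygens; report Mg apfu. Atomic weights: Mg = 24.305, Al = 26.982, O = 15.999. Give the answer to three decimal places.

MgO: 28.18/40.304 = 0.69919 mol → 0.69919 mol Mg, 0.69919 mol O.
Al2O3: 71.92/101.961 = 0.70537 mol → 1.41074 mol Al, 2.11611 mol O.
Total oxygen = 2.81530 mol. Normalization factor = 4/2.81530 = 1.42081.
Mg per 4 O = 0.69919 × 1.42081 = 0.993.

0.993 Mg apfu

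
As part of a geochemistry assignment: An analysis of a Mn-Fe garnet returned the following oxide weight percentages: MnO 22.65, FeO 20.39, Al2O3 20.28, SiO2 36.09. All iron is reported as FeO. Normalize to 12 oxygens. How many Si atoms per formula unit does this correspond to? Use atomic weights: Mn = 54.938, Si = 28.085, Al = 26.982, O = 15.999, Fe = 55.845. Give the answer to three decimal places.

3.002 Si apfu

MnO (M=70.937): mol = 0.31930; Mn = 0.31930, O = 0.31930.
FeO (M=71.844): mol = 0.28381; Fe = 0.28381, O = 0.28381.
Al2O3 (M=101.961): mol = 0.19890; Al = 0.39780, O = 0.59670.
SiO2 (M=60.083): mol = 0.60067; Si = 0.60067, O = 1.20134.
ΣO = 2.40115; factor = 12/ΣO = 4.99761.
Si apfu = 0.60067 × 4.99761 = 3.002.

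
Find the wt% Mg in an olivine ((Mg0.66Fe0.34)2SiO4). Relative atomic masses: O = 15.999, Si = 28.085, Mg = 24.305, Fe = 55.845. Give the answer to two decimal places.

Formula mass = 1.32×24.305 + 0.68×55.845 + 1×28.085 + 4×15.999 = 162.138 g/mol, of which 32.083 g is Mg.
So Mg makes up 32.083/162.138 = 0.1979 of the mass, i.e. 19.79%.

19.79 mass %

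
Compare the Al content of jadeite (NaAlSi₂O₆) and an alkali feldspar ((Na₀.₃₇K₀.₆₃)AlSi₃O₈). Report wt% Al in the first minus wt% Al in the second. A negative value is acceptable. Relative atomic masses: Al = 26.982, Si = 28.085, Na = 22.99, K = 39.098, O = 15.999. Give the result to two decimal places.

Al in NaAlSi₂O₆: molar mass 202.136 g/mol; 1×26.982 = 26.982 g → 13.35 wt%.
Al in (Na₀.₃₇K₀.₆₃)AlSi₃O₈: molar mass 272.367 g/mol; 1×26.982 = 26.982 g → 9.91 wt%.
Difference = 13.35 − 9.91 = 3.44 percentage points.

3.44 percentage points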